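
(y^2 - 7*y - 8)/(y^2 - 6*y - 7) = (y - 8)/(y - 7)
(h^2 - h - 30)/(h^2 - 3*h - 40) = (h - 6)/(h - 8)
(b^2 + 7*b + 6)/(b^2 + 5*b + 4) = (b + 6)/(b + 4)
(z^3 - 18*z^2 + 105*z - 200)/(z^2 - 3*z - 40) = (z^2 - 10*z + 25)/(z + 5)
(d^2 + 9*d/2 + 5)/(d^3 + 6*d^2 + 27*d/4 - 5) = 2*(d + 2)/(2*d^2 + 7*d - 4)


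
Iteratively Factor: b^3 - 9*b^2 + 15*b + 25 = (b + 1)*(b^2 - 10*b + 25) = (b - 5)*(b + 1)*(b - 5)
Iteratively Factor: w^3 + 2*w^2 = (w)*(w^2 + 2*w) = w^2*(w + 2)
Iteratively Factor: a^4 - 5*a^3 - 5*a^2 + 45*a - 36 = (a - 4)*(a^3 - a^2 - 9*a + 9) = (a - 4)*(a - 1)*(a^2 - 9) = (a - 4)*(a - 3)*(a - 1)*(a + 3)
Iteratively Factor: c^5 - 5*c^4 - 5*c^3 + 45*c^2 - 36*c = (c)*(c^4 - 5*c^3 - 5*c^2 + 45*c - 36) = c*(c - 4)*(c^3 - c^2 - 9*c + 9) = c*(c - 4)*(c - 1)*(c^2 - 9) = c*(c - 4)*(c - 3)*(c - 1)*(c + 3)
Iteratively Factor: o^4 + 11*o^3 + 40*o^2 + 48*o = (o + 4)*(o^3 + 7*o^2 + 12*o) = (o + 4)^2*(o^2 + 3*o) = o*(o + 4)^2*(o + 3)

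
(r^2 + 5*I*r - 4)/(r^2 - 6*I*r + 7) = (r + 4*I)/(r - 7*I)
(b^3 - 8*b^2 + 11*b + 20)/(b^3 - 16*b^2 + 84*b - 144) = (b^2 - 4*b - 5)/(b^2 - 12*b + 36)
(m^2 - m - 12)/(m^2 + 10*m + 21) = (m - 4)/(m + 7)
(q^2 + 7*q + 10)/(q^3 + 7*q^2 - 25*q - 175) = (q + 2)/(q^2 + 2*q - 35)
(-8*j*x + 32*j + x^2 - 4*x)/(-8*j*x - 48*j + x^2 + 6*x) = (x - 4)/(x + 6)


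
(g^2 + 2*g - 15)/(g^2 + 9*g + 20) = (g - 3)/(g + 4)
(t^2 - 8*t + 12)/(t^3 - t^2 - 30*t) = (t - 2)/(t*(t + 5))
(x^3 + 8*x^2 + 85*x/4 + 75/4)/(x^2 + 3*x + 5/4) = (2*x^2 + 11*x + 15)/(2*x + 1)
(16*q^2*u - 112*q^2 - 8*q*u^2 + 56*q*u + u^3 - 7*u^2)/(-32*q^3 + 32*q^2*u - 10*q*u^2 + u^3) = (7 - u)/(2*q - u)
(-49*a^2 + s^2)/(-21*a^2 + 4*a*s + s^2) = (-7*a + s)/(-3*a + s)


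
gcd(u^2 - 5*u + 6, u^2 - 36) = 1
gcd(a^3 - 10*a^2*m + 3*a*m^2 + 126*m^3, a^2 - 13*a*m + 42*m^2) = a^2 - 13*a*m + 42*m^2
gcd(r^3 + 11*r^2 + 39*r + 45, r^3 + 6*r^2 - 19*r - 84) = r + 3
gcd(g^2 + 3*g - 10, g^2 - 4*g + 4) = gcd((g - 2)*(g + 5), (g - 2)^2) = g - 2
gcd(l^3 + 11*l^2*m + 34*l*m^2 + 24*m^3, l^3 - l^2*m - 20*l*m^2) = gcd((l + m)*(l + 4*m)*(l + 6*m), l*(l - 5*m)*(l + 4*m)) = l + 4*m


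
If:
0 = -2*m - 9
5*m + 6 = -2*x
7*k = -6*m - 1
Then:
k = 26/7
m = -9/2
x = 33/4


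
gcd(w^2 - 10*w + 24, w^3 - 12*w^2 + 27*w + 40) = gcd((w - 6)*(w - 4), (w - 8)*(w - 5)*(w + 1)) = 1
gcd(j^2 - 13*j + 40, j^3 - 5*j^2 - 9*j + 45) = j - 5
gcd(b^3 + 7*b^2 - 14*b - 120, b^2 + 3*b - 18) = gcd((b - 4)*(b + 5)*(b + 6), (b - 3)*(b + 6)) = b + 6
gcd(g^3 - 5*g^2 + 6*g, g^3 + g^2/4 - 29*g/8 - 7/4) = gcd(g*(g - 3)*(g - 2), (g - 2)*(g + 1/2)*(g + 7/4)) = g - 2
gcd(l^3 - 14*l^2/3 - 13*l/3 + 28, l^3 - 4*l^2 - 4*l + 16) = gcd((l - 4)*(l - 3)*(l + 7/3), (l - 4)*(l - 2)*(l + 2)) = l - 4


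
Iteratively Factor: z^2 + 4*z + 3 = (z + 3)*(z + 1)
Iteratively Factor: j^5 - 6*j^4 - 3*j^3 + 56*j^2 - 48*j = (j - 4)*(j^4 - 2*j^3 - 11*j^2 + 12*j) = (j - 4)^2*(j^3 + 2*j^2 - 3*j) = (j - 4)^2*(j + 3)*(j^2 - j) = j*(j - 4)^2*(j + 3)*(j - 1)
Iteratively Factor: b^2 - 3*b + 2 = (b - 2)*(b - 1)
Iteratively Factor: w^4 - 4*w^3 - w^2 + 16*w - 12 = (w - 1)*(w^3 - 3*w^2 - 4*w + 12) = (w - 2)*(w - 1)*(w^2 - w - 6) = (w - 2)*(w - 1)*(w + 2)*(w - 3)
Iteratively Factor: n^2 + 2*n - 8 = (n + 4)*(n - 2)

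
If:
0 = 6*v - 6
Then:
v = 1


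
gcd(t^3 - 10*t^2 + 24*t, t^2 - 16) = t - 4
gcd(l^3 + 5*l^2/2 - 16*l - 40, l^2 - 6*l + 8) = l - 4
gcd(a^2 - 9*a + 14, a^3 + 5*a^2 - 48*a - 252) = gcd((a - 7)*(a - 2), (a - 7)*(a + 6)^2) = a - 7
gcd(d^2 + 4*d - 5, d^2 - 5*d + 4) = d - 1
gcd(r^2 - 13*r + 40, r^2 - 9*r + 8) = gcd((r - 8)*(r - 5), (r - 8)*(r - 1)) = r - 8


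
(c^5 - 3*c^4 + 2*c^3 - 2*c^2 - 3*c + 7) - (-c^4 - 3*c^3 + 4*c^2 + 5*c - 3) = c^5 - 2*c^4 + 5*c^3 - 6*c^2 - 8*c + 10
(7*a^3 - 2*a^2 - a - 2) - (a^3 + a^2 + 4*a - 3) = 6*a^3 - 3*a^2 - 5*a + 1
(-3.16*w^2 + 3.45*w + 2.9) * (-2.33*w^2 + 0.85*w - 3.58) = 7.3628*w^4 - 10.7245*w^3 + 7.4883*w^2 - 9.886*w - 10.382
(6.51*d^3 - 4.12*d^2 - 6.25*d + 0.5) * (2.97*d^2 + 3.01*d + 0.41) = 19.3347*d^5 + 7.3587*d^4 - 28.2946*d^3 - 19.0167*d^2 - 1.0575*d + 0.205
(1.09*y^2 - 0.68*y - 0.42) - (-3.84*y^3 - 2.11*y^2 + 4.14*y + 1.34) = 3.84*y^3 + 3.2*y^2 - 4.82*y - 1.76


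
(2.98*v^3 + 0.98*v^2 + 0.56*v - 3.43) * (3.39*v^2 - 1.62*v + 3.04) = 10.1022*v^5 - 1.5054*v^4 + 9.37*v^3 - 9.5557*v^2 + 7.259*v - 10.4272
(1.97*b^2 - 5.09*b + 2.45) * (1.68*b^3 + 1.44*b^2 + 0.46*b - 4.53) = 3.3096*b^5 - 5.7144*b^4 - 2.3074*b^3 - 7.7375*b^2 + 24.1847*b - 11.0985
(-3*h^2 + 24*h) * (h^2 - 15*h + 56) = -3*h^4 + 69*h^3 - 528*h^2 + 1344*h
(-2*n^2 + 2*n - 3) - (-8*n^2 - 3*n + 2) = 6*n^2 + 5*n - 5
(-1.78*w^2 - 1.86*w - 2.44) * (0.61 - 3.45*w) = 6.141*w^3 + 5.3312*w^2 + 7.2834*w - 1.4884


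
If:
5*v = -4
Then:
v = -4/5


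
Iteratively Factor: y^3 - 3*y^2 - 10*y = (y)*(y^2 - 3*y - 10) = y*(y + 2)*(y - 5)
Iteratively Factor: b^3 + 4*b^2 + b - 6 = (b - 1)*(b^2 + 5*b + 6) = (b - 1)*(b + 3)*(b + 2)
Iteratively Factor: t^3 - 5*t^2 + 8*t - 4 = (t - 2)*(t^2 - 3*t + 2) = (t - 2)*(t - 1)*(t - 2)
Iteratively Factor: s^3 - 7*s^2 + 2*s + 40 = (s + 2)*(s^2 - 9*s + 20) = (s - 5)*(s + 2)*(s - 4)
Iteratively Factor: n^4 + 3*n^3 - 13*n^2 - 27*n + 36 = (n - 1)*(n^3 + 4*n^2 - 9*n - 36) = (n - 3)*(n - 1)*(n^2 + 7*n + 12) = (n - 3)*(n - 1)*(n + 3)*(n + 4)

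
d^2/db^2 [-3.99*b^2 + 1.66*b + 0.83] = -7.98000000000000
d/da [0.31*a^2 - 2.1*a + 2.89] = 0.62*a - 2.1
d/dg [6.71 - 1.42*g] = -1.42000000000000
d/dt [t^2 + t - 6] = 2*t + 1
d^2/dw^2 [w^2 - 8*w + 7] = 2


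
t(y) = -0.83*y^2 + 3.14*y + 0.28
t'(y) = 3.14 - 1.66*y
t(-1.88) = -8.56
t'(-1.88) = 6.26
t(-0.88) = -3.13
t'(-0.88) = 4.60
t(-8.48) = -86.03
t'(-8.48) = 17.22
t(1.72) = 3.23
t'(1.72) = 0.28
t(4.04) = -0.58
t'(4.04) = -3.57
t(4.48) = -2.31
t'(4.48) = -4.30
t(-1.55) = -6.58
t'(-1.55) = 5.71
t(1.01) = 2.60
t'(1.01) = 1.46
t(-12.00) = -156.92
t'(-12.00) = 23.06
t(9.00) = -38.69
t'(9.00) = -11.80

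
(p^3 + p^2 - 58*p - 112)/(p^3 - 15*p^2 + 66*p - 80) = (p^2 + 9*p + 14)/(p^2 - 7*p + 10)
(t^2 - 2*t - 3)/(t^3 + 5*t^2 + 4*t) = (t - 3)/(t*(t + 4))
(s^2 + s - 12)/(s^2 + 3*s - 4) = (s - 3)/(s - 1)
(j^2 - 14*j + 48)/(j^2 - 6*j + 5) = (j^2 - 14*j + 48)/(j^2 - 6*j + 5)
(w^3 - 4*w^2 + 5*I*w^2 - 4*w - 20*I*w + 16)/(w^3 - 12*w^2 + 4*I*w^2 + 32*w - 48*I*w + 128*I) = (w + I)/(w - 8)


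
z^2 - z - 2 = (z - 2)*(z + 1)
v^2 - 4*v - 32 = (v - 8)*(v + 4)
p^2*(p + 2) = p^3 + 2*p^2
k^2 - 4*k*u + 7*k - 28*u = (k + 7)*(k - 4*u)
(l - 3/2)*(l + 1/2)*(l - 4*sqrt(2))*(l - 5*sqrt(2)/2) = l^4 - 13*sqrt(2)*l^3/2 - l^3 + 13*sqrt(2)*l^2/2 + 77*l^2/4 - 20*l + 39*sqrt(2)*l/8 - 15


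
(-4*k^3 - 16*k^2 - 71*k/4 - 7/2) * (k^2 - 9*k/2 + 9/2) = -4*k^5 + 2*k^4 + 145*k^3/4 + 35*k^2/8 - 513*k/8 - 63/4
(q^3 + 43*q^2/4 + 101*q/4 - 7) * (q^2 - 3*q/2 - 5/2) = q^5 + 37*q^4/4 + 53*q^3/8 - 287*q^2/4 - 421*q/8 + 35/2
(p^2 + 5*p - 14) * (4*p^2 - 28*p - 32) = 4*p^4 - 8*p^3 - 228*p^2 + 232*p + 448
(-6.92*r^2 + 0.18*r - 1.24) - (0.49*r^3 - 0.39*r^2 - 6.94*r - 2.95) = -0.49*r^3 - 6.53*r^2 + 7.12*r + 1.71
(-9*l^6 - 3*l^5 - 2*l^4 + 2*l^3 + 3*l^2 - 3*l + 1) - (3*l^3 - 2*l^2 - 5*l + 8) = -9*l^6 - 3*l^5 - 2*l^4 - l^3 + 5*l^2 + 2*l - 7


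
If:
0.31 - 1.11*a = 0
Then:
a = 0.28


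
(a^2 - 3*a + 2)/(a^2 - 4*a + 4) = (a - 1)/(a - 2)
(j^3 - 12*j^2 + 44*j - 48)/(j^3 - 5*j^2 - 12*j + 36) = (j - 4)/(j + 3)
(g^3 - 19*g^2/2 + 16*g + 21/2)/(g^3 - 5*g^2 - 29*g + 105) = (g + 1/2)/(g + 5)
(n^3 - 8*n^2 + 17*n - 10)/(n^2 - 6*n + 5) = n - 2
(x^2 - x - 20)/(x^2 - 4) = (x^2 - x - 20)/(x^2 - 4)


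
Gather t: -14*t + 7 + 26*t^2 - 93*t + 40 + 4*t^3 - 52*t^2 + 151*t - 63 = 4*t^3 - 26*t^2 + 44*t - 16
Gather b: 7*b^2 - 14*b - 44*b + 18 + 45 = 7*b^2 - 58*b + 63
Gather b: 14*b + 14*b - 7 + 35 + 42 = 28*b + 70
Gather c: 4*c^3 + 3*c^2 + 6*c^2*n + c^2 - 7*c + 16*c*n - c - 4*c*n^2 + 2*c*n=4*c^3 + c^2*(6*n + 4) + c*(-4*n^2 + 18*n - 8)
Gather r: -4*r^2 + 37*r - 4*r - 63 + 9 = -4*r^2 + 33*r - 54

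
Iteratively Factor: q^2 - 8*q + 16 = (q - 4)*(q - 4)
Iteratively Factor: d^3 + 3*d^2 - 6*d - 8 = (d + 1)*(d^2 + 2*d - 8) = (d + 1)*(d + 4)*(d - 2)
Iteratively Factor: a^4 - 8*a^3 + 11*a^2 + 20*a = (a + 1)*(a^3 - 9*a^2 + 20*a) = (a - 5)*(a + 1)*(a^2 - 4*a) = (a - 5)*(a - 4)*(a + 1)*(a)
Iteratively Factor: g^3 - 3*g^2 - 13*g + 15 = (g + 3)*(g^2 - 6*g + 5) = (g - 5)*(g + 3)*(g - 1)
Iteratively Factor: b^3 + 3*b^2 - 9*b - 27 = (b - 3)*(b^2 + 6*b + 9) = (b - 3)*(b + 3)*(b + 3)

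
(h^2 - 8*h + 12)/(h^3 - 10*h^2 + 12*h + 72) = (h - 2)/(h^2 - 4*h - 12)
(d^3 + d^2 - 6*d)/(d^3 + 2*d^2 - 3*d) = (d - 2)/(d - 1)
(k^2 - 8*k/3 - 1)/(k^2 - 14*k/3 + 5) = (3*k + 1)/(3*k - 5)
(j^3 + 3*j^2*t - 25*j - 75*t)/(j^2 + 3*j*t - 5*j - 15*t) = j + 5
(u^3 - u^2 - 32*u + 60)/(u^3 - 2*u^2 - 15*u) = (u^2 + 4*u - 12)/(u*(u + 3))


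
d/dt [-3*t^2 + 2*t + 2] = 2 - 6*t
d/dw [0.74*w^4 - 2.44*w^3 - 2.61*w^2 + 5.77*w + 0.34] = 2.96*w^3 - 7.32*w^2 - 5.22*w + 5.77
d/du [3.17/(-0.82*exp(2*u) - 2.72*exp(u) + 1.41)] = (5.1988*exp(u) + 8.6224)*exp(u)/(0.82*exp(2*u) + 2.72*exp(u) - 1.41)^2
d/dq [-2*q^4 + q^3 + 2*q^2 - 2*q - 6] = -8*q^3 + 3*q^2 + 4*q - 2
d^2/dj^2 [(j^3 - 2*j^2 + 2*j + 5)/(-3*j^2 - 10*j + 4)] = 38*(-10*j^3 + 3*j^2 - 30*j - 32)/(27*j^6 + 270*j^5 + 792*j^4 + 280*j^3 - 1056*j^2 + 480*j - 64)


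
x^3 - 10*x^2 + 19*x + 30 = (x - 6)*(x - 5)*(x + 1)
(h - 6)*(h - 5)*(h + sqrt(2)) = h^3 - 11*h^2 + sqrt(2)*h^2 - 11*sqrt(2)*h + 30*h + 30*sqrt(2)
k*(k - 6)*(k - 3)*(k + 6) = k^4 - 3*k^3 - 36*k^2 + 108*k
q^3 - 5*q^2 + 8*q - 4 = (q - 2)^2*(q - 1)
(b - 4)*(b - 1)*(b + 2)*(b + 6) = b^4 + 3*b^3 - 24*b^2 - 28*b + 48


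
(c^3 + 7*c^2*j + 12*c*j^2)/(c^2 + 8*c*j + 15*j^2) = c*(c + 4*j)/(c + 5*j)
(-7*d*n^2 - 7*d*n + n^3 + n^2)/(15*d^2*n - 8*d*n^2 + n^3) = (-7*d*n - 7*d + n^2 + n)/(15*d^2 - 8*d*n + n^2)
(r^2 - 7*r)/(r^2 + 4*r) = (r - 7)/(r + 4)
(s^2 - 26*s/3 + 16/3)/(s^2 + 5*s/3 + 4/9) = 3*(3*s^2 - 26*s + 16)/(9*s^2 + 15*s + 4)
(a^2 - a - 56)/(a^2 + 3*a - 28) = (a - 8)/(a - 4)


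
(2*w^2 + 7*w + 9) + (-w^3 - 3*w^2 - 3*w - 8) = -w^3 - w^2 + 4*w + 1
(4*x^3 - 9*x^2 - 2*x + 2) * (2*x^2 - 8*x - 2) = 8*x^5 - 50*x^4 + 60*x^3 + 38*x^2 - 12*x - 4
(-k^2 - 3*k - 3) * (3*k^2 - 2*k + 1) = -3*k^4 - 7*k^3 - 4*k^2 + 3*k - 3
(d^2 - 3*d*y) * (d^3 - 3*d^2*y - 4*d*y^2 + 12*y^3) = d^5 - 6*d^4*y + 5*d^3*y^2 + 24*d^2*y^3 - 36*d*y^4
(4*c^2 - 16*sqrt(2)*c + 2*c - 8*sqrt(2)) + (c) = 4*c^2 - 16*sqrt(2)*c + 3*c - 8*sqrt(2)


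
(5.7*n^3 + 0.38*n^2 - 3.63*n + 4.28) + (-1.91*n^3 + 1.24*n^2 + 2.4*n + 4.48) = 3.79*n^3 + 1.62*n^2 - 1.23*n + 8.76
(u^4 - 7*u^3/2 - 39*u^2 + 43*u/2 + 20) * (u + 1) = u^5 - 5*u^4/2 - 85*u^3/2 - 35*u^2/2 + 83*u/2 + 20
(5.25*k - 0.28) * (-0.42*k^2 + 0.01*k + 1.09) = -2.205*k^3 + 0.1701*k^2 + 5.7197*k - 0.3052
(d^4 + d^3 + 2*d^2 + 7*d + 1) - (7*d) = d^4 + d^3 + 2*d^2 + 1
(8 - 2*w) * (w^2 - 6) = -2*w^3 + 8*w^2 + 12*w - 48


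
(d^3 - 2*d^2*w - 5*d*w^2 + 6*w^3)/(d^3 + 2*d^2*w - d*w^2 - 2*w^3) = (d - 3*w)/(d + w)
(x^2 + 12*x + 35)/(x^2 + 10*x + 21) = (x + 5)/(x + 3)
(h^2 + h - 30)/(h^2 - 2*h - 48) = (h - 5)/(h - 8)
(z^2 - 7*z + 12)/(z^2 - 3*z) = (z - 4)/z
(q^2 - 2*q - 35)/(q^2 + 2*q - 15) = (q - 7)/(q - 3)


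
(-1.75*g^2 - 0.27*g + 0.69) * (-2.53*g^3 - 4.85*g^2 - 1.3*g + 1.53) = 4.4275*g^5 + 9.1706*g^4 + 1.8388*g^3 - 5.673*g^2 - 1.3101*g + 1.0557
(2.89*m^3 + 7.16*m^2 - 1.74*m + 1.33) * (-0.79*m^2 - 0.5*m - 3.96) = -2.2831*m^5 - 7.1014*m^4 - 13.6498*m^3 - 28.5343*m^2 + 6.2254*m - 5.2668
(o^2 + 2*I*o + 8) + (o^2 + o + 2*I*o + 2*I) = 2*o^2 + o + 4*I*o + 8 + 2*I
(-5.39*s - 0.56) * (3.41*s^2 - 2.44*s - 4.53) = -18.3799*s^3 + 11.242*s^2 + 25.7831*s + 2.5368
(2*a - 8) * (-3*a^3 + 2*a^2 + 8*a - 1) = -6*a^4 + 28*a^3 - 66*a + 8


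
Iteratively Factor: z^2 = (z)*(z)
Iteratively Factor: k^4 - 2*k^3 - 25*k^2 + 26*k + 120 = (k - 5)*(k^3 + 3*k^2 - 10*k - 24) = (k - 5)*(k + 4)*(k^2 - k - 6) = (k - 5)*(k + 2)*(k + 4)*(k - 3)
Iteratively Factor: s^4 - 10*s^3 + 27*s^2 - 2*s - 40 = (s - 4)*(s^3 - 6*s^2 + 3*s + 10) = (s - 4)*(s - 2)*(s^2 - 4*s - 5) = (s - 5)*(s - 4)*(s - 2)*(s + 1)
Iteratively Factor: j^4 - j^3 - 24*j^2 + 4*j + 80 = (j + 2)*(j^3 - 3*j^2 - 18*j + 40) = (j - 5)*(j + 2)*(j^2 + 2*j - 8) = (j - 5)*(j - 2)*(j + 2)*(j + 4)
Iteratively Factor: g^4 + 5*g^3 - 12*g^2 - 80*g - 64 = (g - 4)*(g^3 + 9*g^2 + 24*g + 16) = (g - 4)*(g + 1)*(g^2 + 8*g + 16) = (g - 4)*(g + 1)*(g + 4)*(g + 4)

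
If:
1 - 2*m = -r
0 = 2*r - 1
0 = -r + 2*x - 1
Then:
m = 3/4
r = 1/2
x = 3/4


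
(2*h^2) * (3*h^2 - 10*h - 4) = 6*h^4 - 20*h^3 - 8*h^2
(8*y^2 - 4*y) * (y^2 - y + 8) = 8*y^4 - 12*y^3 + 68*y^2 - 32*y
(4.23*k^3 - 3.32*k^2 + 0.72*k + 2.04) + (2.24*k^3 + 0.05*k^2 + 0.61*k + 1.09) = 6.47*k^3 - 3.27*k^2 + 1.33*k + 3.13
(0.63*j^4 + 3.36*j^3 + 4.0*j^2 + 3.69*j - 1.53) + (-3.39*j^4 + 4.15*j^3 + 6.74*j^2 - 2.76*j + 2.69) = -2.76*j^4 + 7.51*j^3 + 10.74*j^2 + 0.93*j + 1.16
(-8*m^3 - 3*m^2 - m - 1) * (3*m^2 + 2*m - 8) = -24*m^5 - 25*m^4 + 55*m^3 + 19*m^2 + 6*m + 8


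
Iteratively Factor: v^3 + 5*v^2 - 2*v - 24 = (v + 4)*(v^2 + v - 6) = (v - 2)*(v + 4)*(v + 3)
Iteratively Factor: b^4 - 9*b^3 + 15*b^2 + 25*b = (b - 5)*(b^3 - 4*b^2 - 5*b) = b*(b - 5)*(b^2 - 4*b - 5) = b*(b - 5)^2*(b + 1)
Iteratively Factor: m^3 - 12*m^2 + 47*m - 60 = (m - 3)*(m^2 - 9*m + 20) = (m - 4)*(m - 3)*(m - 5)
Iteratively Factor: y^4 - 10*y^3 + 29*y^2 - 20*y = (y - 1)*(y^3 - 9*y^2 + 20*y) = (y - 5)*(y - 1)*(y^2 - 4*y) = (y - 5)*(y - 4)*(y - 1)*(y)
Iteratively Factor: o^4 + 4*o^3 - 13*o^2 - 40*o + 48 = (o + 4)*(o^3 - 13*o + 12) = (o - 1)*(o + 4)*(o^2 + o - 12) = (o - 3)*(o - 1)*(o + 4)*(o + 4)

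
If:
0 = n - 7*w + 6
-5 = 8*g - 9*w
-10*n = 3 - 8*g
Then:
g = 163/488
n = -2/61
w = 52/61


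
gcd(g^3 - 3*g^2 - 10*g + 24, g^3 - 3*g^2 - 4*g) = g - 4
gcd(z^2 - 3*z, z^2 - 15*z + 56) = 1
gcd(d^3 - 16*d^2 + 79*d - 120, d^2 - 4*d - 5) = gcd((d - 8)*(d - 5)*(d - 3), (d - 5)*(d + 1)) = d - 5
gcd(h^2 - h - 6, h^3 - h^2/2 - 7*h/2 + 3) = h + 2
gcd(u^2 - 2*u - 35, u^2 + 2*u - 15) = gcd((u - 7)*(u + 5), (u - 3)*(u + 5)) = u + 5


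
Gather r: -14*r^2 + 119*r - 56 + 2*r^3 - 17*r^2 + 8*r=2*r^3 - 31*r^2 + 127*r - 56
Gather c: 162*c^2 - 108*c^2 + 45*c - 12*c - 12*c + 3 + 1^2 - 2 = 54*c^2 + 21*c + 2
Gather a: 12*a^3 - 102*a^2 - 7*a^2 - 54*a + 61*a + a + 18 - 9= 12*a^3 - 109*a^2 + 8*a + 9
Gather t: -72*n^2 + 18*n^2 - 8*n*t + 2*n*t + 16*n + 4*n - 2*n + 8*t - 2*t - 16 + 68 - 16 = -54*n^2 + 18*n + t*(6 - 6*n) + 36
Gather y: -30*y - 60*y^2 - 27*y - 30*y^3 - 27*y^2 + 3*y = -30*y^3 - 87*y^2 - 54*y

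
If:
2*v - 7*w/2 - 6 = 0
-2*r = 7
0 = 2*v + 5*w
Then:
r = -7/2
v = 30/17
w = -12/17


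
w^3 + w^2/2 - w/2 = w*(w - 1/2)*(w + 1)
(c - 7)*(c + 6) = c^2 - c - 42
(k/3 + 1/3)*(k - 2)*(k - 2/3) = k^3/3 - 5*k^2/9 - 4*k/9 + 4/9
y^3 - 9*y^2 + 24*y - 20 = (y - 5)*(y - 2)^2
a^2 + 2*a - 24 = (a - 4)*(a + 6)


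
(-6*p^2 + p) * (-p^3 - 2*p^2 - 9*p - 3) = 6*p^5 + 11*p^4 + 52*p^3 + 9*p^2 - 3*p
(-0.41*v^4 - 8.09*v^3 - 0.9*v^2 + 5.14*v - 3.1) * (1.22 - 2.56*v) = 1.0496*v^5 + 20.2102*v^4 - 7.5658*v^3 - 14.2564*v^2 + 14.2068*v - 3.782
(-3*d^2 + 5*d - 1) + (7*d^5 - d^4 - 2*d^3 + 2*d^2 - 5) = 7*d^5 - d^4 - 2*d^3 - d^2 + 5*d - 6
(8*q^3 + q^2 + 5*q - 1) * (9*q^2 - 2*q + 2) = 72*q^5 - 7*q^4 + 59*q^3 - 17*q^2 + 12*q - 2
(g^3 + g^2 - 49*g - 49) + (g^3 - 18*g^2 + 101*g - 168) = 2*g^3 - 17*g^2 + 52*g - 217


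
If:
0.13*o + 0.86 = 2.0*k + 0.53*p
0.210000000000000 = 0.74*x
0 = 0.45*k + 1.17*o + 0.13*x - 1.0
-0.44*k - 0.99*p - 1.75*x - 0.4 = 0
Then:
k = 0.80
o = 0.52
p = -1.26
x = 0.28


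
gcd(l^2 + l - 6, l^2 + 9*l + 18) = l + 3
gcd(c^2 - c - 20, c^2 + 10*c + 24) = c + 4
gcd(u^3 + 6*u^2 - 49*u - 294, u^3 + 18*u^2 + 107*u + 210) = u^2 + 13*u + 42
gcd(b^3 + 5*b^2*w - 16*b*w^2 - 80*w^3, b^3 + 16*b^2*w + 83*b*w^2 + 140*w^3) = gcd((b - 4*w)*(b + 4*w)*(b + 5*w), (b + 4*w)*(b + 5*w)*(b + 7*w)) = b^2 + 9*b*w + 20*w^2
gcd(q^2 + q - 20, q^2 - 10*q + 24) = q - 4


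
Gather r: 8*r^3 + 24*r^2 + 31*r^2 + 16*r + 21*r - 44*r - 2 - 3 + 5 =8*r^3 + 55*r^2 - 7*r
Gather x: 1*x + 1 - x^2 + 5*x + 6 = -x^2 + 6*x + 7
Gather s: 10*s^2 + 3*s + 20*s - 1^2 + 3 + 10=10*s^2 + 23*s + 12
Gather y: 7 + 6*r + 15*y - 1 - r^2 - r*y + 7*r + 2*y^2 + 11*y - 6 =-r^2 + 13*r + 2*y^2 + y*(26 - r)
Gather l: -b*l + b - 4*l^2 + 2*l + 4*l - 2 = b - 4*l^2 + l*(6 - b) - 2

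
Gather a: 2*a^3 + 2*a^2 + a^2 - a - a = 2*a^3 + 3*a^2 - 2*a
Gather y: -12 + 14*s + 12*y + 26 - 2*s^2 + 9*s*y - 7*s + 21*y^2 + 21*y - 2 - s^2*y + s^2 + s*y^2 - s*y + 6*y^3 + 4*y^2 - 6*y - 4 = -s^2 + 7*s + 6*y^3 + y^2*(s + 25) + y*(-s^2 + 8*s + 27) + 8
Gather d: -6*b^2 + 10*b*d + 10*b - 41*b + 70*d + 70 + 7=-6*b^2 - 31*b + d*(10*b + 70) + 77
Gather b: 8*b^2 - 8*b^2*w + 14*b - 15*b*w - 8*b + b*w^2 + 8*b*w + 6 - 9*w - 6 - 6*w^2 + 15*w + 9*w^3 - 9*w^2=b^2*(8 - 8*w) + b*(w^2 - 7*w + 6) + 9*w^3 - 15*w^2 + 6*w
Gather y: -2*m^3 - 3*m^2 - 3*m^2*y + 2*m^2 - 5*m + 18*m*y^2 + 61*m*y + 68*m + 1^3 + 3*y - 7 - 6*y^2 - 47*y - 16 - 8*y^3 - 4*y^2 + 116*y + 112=-2*m^3 - m^2 + 63*m - 8*y^3 + y^2*(18*m - 10) + y*(-3*m^2 + 61*m + 72) + 90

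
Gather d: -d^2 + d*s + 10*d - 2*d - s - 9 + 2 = -d^2 + d*(s + 8) - s - 7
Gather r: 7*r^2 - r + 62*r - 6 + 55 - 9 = 7*r^2 + 61*r + 40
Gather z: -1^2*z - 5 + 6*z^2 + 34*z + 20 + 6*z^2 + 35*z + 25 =12*z^2 + 68*z + 40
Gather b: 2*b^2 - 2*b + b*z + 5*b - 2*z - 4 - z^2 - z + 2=2*b^2 + b*(z + 3) - z^2 - 3*z - 2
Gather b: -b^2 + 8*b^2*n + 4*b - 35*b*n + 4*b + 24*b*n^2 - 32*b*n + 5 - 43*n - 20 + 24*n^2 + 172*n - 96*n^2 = b^2*(8*n - 1) + b*(24*n^2 - 67*n + 8) - 72*n^2 + 129*n - 15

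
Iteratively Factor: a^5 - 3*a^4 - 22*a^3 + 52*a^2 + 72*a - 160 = (a - 5)*(a^4 + 2*a^3 - 12*a^2 - 8*a + 32) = (a - 5)*(a + 4)*(a^3 - 2*a^2 - 4*a + 8) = (a - 5)*(a + 2)*(a + 4)*(a^2 - 4*a + 4) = (a - 5)*(a - 2)*(a + 2)*(a + 4)*(a - 2)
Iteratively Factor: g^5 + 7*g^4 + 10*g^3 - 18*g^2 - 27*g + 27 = (g + 3)*(g^4 + 4*g^3 - 2*g^2 - 12*g + 9) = (g - 1)*(g + 3)*(g^3 + 5*g^2 + 3*g - 9) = (g - 1)*(g + 3)^2*(g^2 + 2*g - 3) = (g - 1)^2*(g + 3)^2*(g + 3)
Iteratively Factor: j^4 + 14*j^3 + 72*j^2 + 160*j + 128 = (j + 4)*(j^3 + 10*j^2 + 32*j + 32) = (j + 2)*(j + 4)*(j^2 + 8*j + 16) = (j + 2)*(j + 4)^2*(j + 4)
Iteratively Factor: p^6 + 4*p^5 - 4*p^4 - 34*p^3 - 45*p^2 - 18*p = (p)*(p^5 + 4*p^4 - 4*p^3 - 34*p^2 - 45*p - 18) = p*(p + 2)*(p^4 + 2*p^3 - 8*p^2 - 18*p - 9) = p*(p + 1)*(p + 2)*(p^3 + p^2 - 9*p - 9) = p*(p + 1)^2*(p + 2)*(p^2 - 9) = p*(p - 3)*(p + 1)^2*(p + 2)*(p + 3)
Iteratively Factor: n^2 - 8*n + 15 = (n - 3)*(n - 5)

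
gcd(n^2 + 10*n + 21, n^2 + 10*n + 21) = n^2 + 10*n + 21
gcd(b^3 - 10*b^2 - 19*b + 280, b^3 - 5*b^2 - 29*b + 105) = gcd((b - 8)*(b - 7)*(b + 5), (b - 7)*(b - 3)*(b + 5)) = b^2 - 2*b - 35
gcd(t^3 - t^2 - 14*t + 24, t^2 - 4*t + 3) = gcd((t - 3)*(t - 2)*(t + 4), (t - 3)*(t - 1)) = t - 3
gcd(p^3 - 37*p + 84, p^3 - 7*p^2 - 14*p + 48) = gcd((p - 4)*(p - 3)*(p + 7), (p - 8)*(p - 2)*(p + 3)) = 1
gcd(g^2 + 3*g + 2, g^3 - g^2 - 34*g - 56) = g + 2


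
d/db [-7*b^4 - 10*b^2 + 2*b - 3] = -28*b^3 - 20*b + 2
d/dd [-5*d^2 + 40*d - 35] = 40 - 10*d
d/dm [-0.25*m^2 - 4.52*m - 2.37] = -0.5*m - 4.52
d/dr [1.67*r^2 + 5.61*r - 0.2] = 3.34*r + 5.61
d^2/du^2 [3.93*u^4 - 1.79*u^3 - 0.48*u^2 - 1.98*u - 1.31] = 47.16*u^2 - 10.74*u - 0.96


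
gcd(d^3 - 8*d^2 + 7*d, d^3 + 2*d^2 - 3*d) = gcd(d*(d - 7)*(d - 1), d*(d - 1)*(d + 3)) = d^2 - d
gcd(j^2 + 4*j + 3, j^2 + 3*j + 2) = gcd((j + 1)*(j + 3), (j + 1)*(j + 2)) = j + 1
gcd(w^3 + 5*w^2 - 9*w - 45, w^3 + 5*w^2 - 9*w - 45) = w^3 + 5*w^2 - 9*w - 45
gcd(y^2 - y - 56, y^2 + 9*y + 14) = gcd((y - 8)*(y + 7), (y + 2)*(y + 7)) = y + 7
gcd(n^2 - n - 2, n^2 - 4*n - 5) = n + 1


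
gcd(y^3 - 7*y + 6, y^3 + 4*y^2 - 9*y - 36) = y + 3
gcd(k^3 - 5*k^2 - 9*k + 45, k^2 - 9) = k^2 - 9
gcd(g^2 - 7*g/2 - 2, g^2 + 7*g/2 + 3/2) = g + 1/2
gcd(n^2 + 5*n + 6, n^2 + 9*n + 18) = n + 3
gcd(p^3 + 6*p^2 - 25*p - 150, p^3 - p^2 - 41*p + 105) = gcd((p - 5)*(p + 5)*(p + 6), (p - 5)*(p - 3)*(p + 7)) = p - 5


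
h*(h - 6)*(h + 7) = h^3 + h^2 - 42*h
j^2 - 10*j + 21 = (j - 7)*(j - 3)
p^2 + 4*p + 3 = (p + 1)*(p + 3)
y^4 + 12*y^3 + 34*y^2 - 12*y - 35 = (y - 1)*(y + 1)*(y + 5)*(y + 7)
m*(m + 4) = m^2 + 4*m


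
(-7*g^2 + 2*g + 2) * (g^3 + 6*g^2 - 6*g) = -7*g^5 - 40*g^4 + 56*g^3 - 12*g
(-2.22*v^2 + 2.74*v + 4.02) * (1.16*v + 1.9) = -2.5752*v^3 - 1.0396*v^2 + 9.8692*v + 7.638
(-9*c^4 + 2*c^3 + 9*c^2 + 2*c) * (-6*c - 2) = 54*c^5 + 6*c^4 - 58*c^3 - 30*c^2 - 4*c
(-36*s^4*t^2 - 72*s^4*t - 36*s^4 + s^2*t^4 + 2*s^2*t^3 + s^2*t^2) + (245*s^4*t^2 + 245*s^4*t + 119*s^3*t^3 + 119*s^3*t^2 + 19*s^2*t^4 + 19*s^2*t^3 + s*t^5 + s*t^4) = 209*s^4*t^2 + 173*s^4*t - 36*s^4 + 119*s^3*t^3 + 119*s^3*t^2 + 20*s^2*t^4 + 21*s^2*t^3 + s^2*t^2 + s*t^5 + s*t^4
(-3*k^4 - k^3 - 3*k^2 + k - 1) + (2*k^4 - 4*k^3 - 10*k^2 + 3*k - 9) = -k^4 - 5*k^3 - 13*k^2 + 4*k - 10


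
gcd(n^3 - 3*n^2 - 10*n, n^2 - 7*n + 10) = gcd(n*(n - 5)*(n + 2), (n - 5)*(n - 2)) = n - 5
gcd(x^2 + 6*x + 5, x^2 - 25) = x + 5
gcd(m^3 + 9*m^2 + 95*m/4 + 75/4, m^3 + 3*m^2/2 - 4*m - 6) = m + 3/2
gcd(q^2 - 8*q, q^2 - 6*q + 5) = 1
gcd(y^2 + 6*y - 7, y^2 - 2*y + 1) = y - 1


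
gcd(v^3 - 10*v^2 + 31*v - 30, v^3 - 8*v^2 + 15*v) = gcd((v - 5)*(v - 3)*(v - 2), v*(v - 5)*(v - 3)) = v^2 - 8*v + 15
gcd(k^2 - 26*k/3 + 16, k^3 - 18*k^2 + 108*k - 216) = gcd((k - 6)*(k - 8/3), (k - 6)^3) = k - 6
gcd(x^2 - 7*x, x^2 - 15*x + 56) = x - 7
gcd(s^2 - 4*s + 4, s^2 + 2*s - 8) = s - 2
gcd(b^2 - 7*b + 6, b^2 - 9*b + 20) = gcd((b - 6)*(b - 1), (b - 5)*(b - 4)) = 1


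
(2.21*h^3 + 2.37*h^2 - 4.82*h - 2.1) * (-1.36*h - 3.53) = -3.0056*h^4 - 11.0245*h^3 - 1.8109*h^2 + 19.8706*h + 7.413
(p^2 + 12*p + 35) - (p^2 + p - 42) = 11*p + 77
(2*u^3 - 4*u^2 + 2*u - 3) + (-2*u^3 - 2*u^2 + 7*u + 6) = -6*u^2 + 9*u + 3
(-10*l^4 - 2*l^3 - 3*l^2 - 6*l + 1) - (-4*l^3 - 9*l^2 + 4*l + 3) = -10*l^4 + 2*l^3 + 6*l^2 - 10*l - 2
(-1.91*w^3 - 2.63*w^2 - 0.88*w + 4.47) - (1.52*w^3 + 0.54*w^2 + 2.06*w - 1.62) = -3.43*w^3 - 3.17*w^2 - 2.94*w + 6.09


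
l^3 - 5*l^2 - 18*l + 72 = (l - 6)*(l - 3)*(l + 4)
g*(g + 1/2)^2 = g^3 + g^2 + g/4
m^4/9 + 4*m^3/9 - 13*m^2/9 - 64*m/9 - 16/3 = (m/3 + 1/3)*(m/3 + 1)*(m - 4)*(m + 4)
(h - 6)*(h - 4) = h^2 - 10*h + 24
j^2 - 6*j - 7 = (j - 7)*(j + 1)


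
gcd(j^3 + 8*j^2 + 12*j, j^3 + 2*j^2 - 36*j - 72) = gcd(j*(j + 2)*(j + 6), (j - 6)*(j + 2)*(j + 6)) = j^2 + 8*j + 12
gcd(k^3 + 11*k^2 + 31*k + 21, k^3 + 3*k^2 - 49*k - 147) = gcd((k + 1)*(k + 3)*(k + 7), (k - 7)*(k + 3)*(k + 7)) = k^2 + 10*k + 21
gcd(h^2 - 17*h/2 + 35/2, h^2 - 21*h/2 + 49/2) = h - 7/2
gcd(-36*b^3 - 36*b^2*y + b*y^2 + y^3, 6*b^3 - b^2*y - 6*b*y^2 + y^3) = -6*b^2 - 5*b*y + y^2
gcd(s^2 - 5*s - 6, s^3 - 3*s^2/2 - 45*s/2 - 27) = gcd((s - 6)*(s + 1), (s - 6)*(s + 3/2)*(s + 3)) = s - 6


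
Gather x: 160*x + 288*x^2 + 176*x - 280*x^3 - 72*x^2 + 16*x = -280*x^3 + 216*x^2 + 352*x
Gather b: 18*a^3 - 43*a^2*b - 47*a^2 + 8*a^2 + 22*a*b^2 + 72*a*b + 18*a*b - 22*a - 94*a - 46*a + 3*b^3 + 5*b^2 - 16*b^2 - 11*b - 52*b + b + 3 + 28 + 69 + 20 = 18*a^3 - 39*a^2 - 162*a + 3*b^3 + b^2*(22*a - 11) + b*(-43*a^2 + 90*a - 62) + 120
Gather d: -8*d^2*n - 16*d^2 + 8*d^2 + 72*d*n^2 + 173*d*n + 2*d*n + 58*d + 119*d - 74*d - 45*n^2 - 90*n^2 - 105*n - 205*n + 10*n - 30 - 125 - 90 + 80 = d^2*(-8*n - 8) + d*(72*n^2 + 175*n + 103) - 135*n^2 - 300*n - 165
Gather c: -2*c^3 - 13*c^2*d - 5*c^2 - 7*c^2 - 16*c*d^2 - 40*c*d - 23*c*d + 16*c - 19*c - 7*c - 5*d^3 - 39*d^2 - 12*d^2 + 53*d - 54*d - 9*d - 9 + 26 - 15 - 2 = -2*c^3 + c^2*(-13*d - 12) + c*(-16*d^2 - 63*d - 10) - 5*d^3 - 51*d^2 - 10*d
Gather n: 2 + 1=3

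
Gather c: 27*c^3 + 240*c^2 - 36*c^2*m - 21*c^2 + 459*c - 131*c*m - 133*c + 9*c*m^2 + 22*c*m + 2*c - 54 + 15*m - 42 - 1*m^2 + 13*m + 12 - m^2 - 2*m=27*c^3 + c^2*(219 - 36*m) + c*(9*m^2 - 109*m + 328) - 2*m^2 + 26*m - 84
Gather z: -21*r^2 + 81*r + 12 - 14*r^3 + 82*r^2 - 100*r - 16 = -14*r^3 + 61*r^2 - 19*r - 4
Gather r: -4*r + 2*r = -2*r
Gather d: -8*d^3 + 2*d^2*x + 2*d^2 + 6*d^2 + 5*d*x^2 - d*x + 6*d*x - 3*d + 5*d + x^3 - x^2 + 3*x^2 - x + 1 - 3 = -8*d^3 + d^2*(2*x + 8) + d*(5*x^2 + 5*x + 2) + x^3 + 2*x^2 - x - 2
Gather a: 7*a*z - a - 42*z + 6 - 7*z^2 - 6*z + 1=a*(7*z - 1) - 7*z^2 - 48*z + 7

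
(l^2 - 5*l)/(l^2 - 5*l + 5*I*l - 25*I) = l/(l + 5*I)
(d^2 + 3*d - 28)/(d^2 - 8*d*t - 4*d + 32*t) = (-d - 7)/(-d + 8*t)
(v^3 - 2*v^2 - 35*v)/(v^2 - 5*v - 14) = v*(v + 5)/(v + 2)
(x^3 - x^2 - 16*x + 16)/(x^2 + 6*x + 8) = (x^2 - 5*x + 4)/(x + 2)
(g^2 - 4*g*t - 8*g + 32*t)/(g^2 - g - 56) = (g - 4*t)/(g + 7)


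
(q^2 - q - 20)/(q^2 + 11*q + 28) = (q - 5)/(q + 7)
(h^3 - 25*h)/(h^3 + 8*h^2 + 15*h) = (h - 5)/(h + 3)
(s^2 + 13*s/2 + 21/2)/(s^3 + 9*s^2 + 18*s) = (s + 7/2)/(s*(s + 6))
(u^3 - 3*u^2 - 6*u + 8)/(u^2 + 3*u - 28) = (u^2 + u - 2)/(u + 7)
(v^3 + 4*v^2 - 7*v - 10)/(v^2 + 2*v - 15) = (v^2 - v - 2)/(v - 3)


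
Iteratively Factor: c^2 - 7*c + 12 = (c - 4)*(c - 3)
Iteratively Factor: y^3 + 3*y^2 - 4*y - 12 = (y + 3)*(y^2 - 4) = (y - 2)*(y + 3)*(y + 2)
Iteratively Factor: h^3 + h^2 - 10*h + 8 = (h - 2)*(h^2 + 3*h - 4) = (h - 2)*(h + 4)*(h - 1)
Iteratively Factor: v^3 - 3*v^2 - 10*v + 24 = (v - 4)*(v^2 + v - 6) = (v - 4)*(v + 3)*(v - 2)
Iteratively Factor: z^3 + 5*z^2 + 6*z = (z)*(z^2 + 5*z + 6) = z*(z + 3)*(z + 2)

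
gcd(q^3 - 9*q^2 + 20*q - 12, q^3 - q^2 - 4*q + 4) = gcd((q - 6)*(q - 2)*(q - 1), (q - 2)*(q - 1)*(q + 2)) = q^2 - 3*q + 2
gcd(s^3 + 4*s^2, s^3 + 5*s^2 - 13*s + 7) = 1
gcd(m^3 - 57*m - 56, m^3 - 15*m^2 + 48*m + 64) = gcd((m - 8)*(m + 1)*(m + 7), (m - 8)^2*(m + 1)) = m^2 - 7*m - 8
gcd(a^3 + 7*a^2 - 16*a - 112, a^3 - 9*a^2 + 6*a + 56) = a - 4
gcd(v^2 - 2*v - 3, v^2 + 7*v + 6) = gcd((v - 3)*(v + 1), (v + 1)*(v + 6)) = v + 1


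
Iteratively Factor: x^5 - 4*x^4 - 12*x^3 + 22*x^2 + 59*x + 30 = (x - 3)*(x^4 - x^3 - 15*x^2 - 23*x - 10) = (x - 5)*(x - 3)*(x^3 + 4*x^2 + 5*x + 2) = (x - 5)*(x - 3)*(x + 2)*(x^2 + 2*x + 1) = (x - 5)*(x - 3)*(x + 1)*(x + 2)*(x + 1)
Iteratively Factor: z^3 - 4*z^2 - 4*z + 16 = (z + 2)*(z^2 - 6*z + 8) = (z - 2)*(z + 2)*(z - 4)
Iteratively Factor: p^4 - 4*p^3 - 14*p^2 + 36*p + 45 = (p - 3)*(p^3 - p^2 - 17*p - 15) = (p - 3)*(p + 1)*(p^2 - 2*p - 15) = (p - 3)*(p + 1)*(p + 3)*(p - 5)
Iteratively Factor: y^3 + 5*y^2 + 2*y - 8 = (y - 1)*(y^2 + 6*y + 8) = (y - 1)*(y + 4)*(y + 2)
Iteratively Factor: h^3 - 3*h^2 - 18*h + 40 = (h - 2)*(h^2 - h - 20) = (h - 2)*(h + 4)*(h - 5)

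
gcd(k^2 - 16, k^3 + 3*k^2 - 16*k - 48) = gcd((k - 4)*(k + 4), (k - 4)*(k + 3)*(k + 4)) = k^2 - 16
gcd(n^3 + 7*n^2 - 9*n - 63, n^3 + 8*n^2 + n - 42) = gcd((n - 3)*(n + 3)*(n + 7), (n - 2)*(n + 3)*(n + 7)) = n^2 + 10*n + 21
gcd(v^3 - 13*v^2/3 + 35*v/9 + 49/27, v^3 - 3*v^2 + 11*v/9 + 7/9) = v^2 - 2*v - 7/9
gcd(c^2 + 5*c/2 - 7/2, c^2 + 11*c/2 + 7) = c + 7/2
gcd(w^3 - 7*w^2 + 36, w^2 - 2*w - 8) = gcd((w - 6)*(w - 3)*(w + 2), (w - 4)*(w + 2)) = w + 2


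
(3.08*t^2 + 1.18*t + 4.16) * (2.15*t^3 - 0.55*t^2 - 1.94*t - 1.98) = 6.622*t^5 + 0.843*t^4 + 2.3198*t^3 - 10.6756*t^2 - 10.4068*t - 8.2368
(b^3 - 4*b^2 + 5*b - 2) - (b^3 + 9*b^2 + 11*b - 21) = -13*b^2 - 6*b + 19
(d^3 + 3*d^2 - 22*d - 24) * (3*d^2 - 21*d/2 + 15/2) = 3*d^5 - 3*d^4/2 - 90*d^3 + 363*d^2/2 + 87*d - 180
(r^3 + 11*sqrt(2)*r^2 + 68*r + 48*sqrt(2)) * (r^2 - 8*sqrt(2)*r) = r^5 + 3*sqrt(2)*r^4 - 108*r^3 - 496*sqrt(2)*r^2 - 768*r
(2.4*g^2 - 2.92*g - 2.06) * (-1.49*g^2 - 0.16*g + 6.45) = -3.576*g^4 + 3.9668*g^3 + 19.0166*g^2 - 18.5044*g - 13.287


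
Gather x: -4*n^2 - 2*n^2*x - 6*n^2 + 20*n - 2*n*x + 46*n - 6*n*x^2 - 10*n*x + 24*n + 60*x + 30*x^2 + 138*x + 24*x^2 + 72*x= -10*n^2 + 90*n + x^2*(54 - 6*n) + x*(-2*n^2 - 12*n + 270)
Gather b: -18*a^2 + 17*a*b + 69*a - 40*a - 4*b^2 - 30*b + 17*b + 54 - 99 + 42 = -18*a^2 + 29*a - 4*b^2 + b*(17*a - 13) - 3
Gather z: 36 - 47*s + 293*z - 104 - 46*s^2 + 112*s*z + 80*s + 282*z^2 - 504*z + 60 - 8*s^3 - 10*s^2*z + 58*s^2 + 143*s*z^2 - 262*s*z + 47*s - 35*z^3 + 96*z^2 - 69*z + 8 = -8*s^3 + 12*s^2 + 80*s - 35*z^3 + z^2*(143*s + 378) + z*(-10*s^2 - 150*s - 280)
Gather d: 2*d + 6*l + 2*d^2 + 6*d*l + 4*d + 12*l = 2*d^2 + d*(6*l + 6) + 18*l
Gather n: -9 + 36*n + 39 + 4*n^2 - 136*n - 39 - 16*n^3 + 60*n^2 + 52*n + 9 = -16*n^3 + 64*n^2 - 48*n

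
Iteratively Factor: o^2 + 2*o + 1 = (o + 1)*(o + 1)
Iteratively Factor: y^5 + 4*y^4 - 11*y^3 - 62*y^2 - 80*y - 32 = (y + 1)*(y^4 + 3*y^3 - 14*y^2 - 48*y - 32) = (y - 4)*(y + 1)*(y^3 + 7*y^2 + 14*y + 8) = (y - 4)*(y + 1)*(y + 2)*(y^2 + 5*y + 4) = (y - 4)*(y + 1)^2*(y + 2)*(y + 4)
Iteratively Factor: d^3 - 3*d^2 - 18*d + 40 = (d + 4)*(d^2 - 7*d + 10) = (d - 5)*(d + 4)*(d - 2)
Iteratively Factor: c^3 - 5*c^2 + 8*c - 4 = (c - 2)*(c^2 - 3*c + 2) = (c - 2)*(c - 1)*(c - 2)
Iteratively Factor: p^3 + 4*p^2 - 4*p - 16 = (p + 4)*(p^2 - 4) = (p - 2)*(p + 4)*(p + 2)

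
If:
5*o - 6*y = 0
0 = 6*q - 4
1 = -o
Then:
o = -1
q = 2/3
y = -5/6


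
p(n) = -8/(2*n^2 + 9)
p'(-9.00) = -0.00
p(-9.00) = -0.05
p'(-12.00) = 0.00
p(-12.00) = -0.03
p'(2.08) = 0.21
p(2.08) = -0.45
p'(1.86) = 0.23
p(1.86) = -0.50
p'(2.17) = 0.20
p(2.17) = -0.43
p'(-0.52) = -0.18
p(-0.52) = -0.84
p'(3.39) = 0.11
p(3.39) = -0.25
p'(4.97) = 0.05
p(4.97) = -0.14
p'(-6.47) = -0.02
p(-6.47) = -0.09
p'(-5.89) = -0.03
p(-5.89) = -0.10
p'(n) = 32*n/(2*n^2 + 9)^2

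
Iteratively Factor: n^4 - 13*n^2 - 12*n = (n)*(n^3 - 13*n - 12) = n*(n + 1)*(n^2 - n - 12) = n*(n + 1)*(n + 3)*(n - 4)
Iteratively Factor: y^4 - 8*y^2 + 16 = (y + 2)*(y^3 - 2*y^2 - 4*y + 8) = (y - 2)*(y + 2)*(y^2 - 4) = (y - 2)*(y + 2)^2*(y - 2)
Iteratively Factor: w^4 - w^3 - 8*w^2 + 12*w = (w)*(w^3 - w^2 - 8*w + 12) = w*(w - 2)*(w^2 + w - 6) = w*(w - 2)^2*(w + 3)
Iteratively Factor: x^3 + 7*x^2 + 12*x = (x + 4)*(x^2 + 3*x) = (x + 3)*(x + 4)*(x)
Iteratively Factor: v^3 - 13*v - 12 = (v - 4)*(v^2 + 4*v + 3) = (v - 4)*(v + 1)*(v + 3)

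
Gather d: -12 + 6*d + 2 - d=5*d - 10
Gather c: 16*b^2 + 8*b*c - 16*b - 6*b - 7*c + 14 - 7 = 16*b^2 - 22*b + c*(8*b - 7) + 7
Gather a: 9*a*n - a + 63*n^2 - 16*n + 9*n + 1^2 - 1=a*(9*n - 1) + 63*n^2 - 7*n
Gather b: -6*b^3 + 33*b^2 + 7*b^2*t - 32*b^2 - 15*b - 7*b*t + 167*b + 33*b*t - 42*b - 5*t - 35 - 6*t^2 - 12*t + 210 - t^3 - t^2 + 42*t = -6*b^3 + b^2*(7*t + 1) + b*(26*t + 110) - t^3 - 7*t^2 + 25*t + 175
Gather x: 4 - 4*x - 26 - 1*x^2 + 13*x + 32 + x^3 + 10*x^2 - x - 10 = x^3 + 9*x^2 + 8*x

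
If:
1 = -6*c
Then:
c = -1/6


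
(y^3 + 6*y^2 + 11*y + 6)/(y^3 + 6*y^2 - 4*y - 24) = (y^2 + 4*y + 3)/(y^2 + 4*y - 12)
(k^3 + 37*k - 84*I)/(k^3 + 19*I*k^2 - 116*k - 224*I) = (k^2 - 7*I*k - 12)/(k^2 + 12*I*k - 32)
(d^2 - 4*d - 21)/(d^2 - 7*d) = (d + 3)/d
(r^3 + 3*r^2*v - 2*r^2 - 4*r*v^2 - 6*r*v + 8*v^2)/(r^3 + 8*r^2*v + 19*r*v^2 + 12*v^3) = (r^2 - r*v - 2*r + 2*v)/(r^2 + 4*r*v + 3*v^2)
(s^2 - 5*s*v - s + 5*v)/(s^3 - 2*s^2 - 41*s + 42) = (s - 5*v)/(s^2 - s - 42)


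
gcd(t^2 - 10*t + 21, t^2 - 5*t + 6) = t - 3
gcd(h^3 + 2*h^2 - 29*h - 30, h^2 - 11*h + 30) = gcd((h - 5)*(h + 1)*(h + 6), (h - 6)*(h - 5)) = h - 5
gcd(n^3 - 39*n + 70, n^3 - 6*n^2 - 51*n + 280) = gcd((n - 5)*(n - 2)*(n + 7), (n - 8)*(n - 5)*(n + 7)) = n^2 + 2*n - 35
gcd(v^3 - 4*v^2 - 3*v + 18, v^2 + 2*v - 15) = v - 3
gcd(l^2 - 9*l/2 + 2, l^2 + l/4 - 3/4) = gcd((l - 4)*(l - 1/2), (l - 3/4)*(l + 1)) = 1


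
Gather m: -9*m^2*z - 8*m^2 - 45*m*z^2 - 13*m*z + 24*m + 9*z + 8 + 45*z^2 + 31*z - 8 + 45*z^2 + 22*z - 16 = m^2*(-9*z - 8) + m*(-45*z^2 - 13*z + 24) + 90*z^2 + 62*z - 16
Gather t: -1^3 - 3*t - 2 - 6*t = -9*t - 3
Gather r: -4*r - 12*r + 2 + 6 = 8 - 16*r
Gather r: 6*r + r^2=r^2 + 6*r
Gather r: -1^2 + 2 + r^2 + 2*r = r^2 + 2*r + 1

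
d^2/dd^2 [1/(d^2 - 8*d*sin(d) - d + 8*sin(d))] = 2*((d^2 - 8*d*sin(d) - d + 8*sin(d))*(-4*d*sin(d) + 4*sin(d) + 8*cos(d) - 1) + (8*d*cos(d) - 2*d - 8*sqrt(2)*cos(d + pi/4) + 1)^2)/((d - 1)^3*(d - 8*sin(d))^3)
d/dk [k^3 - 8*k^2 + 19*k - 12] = 3*k^2 - 16*k + 19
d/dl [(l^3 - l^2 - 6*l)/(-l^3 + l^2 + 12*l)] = 6*(2*l - 1)/(l^4 - 2*l^3 - 23*l^2 + 24*l + 144)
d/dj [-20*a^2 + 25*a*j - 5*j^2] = 25*a - 10*j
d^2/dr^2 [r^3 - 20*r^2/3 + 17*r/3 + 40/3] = 6*r - 40/3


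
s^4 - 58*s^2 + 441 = (s - 7)*(s - 3)*(s + 3)*(s + 7)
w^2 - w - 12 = (w - 4)*(w + 3)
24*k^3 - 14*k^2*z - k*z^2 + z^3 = (-3*k + z)*(-2*k + z)*(4*k + z)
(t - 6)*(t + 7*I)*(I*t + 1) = I*t^3 - 6*t^2 - 6*I*t^2 + 36*t + 7*I*t - 42*I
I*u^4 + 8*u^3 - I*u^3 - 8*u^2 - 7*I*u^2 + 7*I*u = u*(u - 1)*(u - 7*I)*(I*u + 1)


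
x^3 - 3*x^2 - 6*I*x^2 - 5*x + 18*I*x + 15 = (x - 3)*(x - 5*I)*(x - I)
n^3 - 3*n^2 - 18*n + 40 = (n - 5)*(n - 2)*(n + 4)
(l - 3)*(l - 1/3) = l^2 - 10*l/3 + 1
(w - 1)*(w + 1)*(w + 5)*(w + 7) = w^4 + 12*w^3 + 34*w^2 - 12*w - 35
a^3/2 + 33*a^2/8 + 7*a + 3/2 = (a/2 + 1)*(a + 1/4)*(a + 6)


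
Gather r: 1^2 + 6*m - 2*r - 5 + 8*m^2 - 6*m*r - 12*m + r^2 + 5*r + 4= 8*m^2 - 6*m + r^2 + r*(3 - 6*m)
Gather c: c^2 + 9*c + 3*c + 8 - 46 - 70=c^2 + 12*c - 108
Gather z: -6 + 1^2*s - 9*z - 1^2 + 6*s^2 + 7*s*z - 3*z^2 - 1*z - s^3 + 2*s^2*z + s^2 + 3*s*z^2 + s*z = -s^3 + 7*s^2 + s + z^2*(3*s - 3) + z*(2*s^2 + 8*s - 10) - 7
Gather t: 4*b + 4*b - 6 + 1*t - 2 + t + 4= 8*b + 2*t - 4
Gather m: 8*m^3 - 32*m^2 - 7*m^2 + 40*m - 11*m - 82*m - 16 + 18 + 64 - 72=8*m^3 - 39*m^2 - 53*m - 6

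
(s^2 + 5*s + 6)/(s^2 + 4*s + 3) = (s + 2)/(s + 1)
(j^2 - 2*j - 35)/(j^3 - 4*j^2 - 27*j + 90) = (j - 7)/(j^2 - 9*j + 18)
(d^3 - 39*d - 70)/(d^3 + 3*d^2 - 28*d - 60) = (d^2 - 2*d - 35)/(d^2 + d - 30)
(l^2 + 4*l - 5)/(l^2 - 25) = (l - 1)/(l - 5)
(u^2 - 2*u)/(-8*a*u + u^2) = (2 - u)/(8*a - u)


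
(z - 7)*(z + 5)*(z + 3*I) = z^3 - 2*z^2 + 3*I*z^2 - 35*z - 6*I*z - 105*I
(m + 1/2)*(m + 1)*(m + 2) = m^3 + 7*m^2/2 + 7*m/2 + 1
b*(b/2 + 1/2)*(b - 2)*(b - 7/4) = b^4/2 - 11*b^3/8 - b^2/8 + 7*b/4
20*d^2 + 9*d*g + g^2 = (4*d + g)*(5*d + g)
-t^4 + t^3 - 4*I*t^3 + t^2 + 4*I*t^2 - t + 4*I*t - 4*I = (t - 1)*(t + 4*I)*(-I*t - I)*(-I*t + I)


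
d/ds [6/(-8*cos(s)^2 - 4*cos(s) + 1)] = -24*(4*cos(s) + 1)*sin(s)/(8*cos(s)^2 + 4*cos(s) - 1)^2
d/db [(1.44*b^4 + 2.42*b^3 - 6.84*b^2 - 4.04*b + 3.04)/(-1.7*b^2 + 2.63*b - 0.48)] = (-4.896*b^5 + 7.2476*b^4 + 9.96439999999999*b^3 - 28.342*b^2 + 16.9024*b - 6.056)/(2.89*b^4 - 8.942*b^3 + 8.5489*b^2 - 2.5248*b + 0.2304)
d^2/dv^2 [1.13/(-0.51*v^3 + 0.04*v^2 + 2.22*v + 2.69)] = ((3.4578*v - 0.0904)*(-0.51*v^3 + 0.04*v^2 + 2.22*v + 2.69) + 1.13*(-3.06*v^2 + 0.16*v + 4.44)*(-1.53*v^2 + 0.08*v + 2.22))/(-0.51*v^3 + 0.04*v^2 + 2.22*v + 2.69)^3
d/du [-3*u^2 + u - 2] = 1 - 6*u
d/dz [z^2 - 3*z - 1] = 2*z - 3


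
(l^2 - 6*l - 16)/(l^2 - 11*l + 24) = (l + 2)/(l - 3)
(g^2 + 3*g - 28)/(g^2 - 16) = (g + 7)/(g + 4)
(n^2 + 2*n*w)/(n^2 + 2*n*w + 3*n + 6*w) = n/(n + 3)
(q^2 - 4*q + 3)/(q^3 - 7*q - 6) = (q - 1)/(q^2 + 3*q + 2)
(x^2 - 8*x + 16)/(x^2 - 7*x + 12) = (x - 4)/(x - 3)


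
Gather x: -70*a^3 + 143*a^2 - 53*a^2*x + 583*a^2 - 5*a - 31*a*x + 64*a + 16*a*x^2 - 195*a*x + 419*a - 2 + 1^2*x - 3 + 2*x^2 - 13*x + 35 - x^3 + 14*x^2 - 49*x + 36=-70*a^3 + 726*a^2 + 478*a - x^3 + x^2*(16*a + 16) + x*(-53*a^2 - 226*a - 61) + 66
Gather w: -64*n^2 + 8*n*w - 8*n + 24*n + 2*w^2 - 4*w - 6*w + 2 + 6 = -64*n^2 + 16*n + 2*w^2 + w*(8*n - 10) + 8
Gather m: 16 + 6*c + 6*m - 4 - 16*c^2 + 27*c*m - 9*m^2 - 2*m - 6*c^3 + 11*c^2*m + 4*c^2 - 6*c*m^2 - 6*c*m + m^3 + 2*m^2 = -6*c^3 - 12*c^2 + 6*c + m^3 + m^2*(-6*c - 7) + m*(11*c^2 + 21*c + 4) + 12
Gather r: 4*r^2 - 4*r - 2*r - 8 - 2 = 4*r^2 - 6*r - 10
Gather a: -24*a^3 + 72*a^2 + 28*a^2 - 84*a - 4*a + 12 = -24*a^3 + 100*a^2 - 88*a + 12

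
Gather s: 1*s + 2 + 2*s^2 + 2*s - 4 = 2*s^2 + 3*s - 2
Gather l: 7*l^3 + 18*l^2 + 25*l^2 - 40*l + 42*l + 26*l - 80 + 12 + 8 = 7*l^3 + 43*l^2 + 28*l - 60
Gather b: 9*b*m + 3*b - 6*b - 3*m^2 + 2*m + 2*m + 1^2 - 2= b*(9*m - 3) - 3*m^2 + 4*m - 1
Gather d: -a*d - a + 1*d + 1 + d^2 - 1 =-a + d^2 + d*(1 - a)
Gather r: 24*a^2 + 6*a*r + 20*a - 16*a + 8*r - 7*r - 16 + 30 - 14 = 24*a^2 + 4*a + r*(6*a + 1)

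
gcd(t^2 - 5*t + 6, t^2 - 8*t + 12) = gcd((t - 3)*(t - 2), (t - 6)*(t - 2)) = t - 2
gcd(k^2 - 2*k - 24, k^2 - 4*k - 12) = k - 6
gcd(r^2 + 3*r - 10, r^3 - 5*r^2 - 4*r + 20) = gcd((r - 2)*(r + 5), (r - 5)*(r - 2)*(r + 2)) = r - 2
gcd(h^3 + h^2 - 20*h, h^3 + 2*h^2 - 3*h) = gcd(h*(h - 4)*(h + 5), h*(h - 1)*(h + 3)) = h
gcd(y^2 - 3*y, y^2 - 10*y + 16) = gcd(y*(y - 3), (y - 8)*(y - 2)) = 1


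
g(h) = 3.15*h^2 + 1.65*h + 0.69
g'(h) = 6.3*h + 1.65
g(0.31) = 1.50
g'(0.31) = 3.60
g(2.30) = 21.15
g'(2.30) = 16.14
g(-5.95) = 102.39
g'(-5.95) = -35.84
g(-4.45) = 55.73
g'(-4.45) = -26.38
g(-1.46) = 5.00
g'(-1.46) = -7.55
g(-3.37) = 30.90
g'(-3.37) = -19.58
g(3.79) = 52.19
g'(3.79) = 25.53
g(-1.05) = 2.43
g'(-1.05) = -4.96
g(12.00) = 474.09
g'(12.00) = 77.25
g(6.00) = 123.99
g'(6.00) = 39.45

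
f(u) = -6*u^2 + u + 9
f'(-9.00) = 109.00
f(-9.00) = -486.00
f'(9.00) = -107.00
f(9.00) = -468.00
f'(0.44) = -4.28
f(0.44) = 8.28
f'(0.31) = -2.72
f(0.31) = 8.73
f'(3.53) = -41.36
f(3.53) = -62.24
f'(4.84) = -57.08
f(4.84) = -126.71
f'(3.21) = -37.52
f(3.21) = -49.61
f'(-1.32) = 16.84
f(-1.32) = -2.77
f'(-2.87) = 35.44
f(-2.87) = -43.29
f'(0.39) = -3.68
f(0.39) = 8.48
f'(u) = 1 - 12*u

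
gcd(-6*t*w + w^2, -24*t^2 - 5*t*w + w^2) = 1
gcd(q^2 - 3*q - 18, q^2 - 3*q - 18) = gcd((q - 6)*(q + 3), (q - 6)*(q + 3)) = q^2 - 3*q - 18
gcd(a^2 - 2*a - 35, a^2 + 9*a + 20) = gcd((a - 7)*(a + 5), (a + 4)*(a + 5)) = a + 5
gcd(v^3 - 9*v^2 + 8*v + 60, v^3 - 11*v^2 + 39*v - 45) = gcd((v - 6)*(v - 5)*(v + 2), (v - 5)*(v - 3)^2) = v - 5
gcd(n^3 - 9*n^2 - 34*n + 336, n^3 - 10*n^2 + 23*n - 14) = n - 7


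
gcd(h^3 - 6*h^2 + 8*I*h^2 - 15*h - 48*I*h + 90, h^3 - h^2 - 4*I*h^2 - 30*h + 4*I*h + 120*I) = h - 6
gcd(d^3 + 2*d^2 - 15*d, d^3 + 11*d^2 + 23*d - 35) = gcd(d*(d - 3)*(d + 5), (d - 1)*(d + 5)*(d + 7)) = d + 5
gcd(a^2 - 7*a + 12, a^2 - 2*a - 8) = a - 4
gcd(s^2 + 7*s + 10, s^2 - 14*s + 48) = 1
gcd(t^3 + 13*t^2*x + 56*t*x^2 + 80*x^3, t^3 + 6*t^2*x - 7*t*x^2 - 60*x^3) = t^2 + 9*t*x + 20*x^2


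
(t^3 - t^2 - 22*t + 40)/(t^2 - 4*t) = t + 3 - 10/t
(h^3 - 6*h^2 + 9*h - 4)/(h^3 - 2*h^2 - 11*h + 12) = (h - 1)/(h + 3)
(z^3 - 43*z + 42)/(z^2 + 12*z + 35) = (z^2 - 7*z + 6)/(z + 5)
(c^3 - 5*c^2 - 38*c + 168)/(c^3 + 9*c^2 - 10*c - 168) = (c - 7)/(c + 7)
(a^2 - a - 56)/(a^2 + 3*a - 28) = (a - 8)/(a - 4)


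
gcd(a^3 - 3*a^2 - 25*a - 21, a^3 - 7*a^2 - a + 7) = a^2 - 6*a - 7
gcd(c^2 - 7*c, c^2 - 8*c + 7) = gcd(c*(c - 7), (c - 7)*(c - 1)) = c - 7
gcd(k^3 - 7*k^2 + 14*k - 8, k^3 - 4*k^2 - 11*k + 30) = k - 2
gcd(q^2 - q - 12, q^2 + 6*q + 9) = q + 3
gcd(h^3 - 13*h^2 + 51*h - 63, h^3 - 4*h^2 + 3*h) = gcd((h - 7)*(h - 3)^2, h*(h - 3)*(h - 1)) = h - 3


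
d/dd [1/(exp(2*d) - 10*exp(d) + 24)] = 2*(5 - exp(d))*exp(d)/(exp(2*d) - 10*exp(d) + 24)^2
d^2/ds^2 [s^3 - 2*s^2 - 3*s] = 6*s - 4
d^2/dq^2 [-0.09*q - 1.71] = 0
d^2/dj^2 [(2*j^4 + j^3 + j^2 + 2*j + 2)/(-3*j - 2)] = 2*(-54*j^4 - 105*j^3 - 66*j^2 - 12*j - 10)/(27*j^3 + 54*j^2 + 36*j + 8)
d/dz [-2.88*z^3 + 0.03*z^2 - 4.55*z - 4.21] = -8.64*z^2 + 0.06*z - 4.55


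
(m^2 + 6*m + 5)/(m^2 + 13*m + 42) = (m^2 + 6*m + 5)/(m^2 + 13*m + 42)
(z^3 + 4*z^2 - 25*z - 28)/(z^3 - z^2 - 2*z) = (z^2 + 3*z - 28)/(z*(z - 2))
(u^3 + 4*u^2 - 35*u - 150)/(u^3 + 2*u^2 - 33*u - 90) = (u + 5)/(u + 3)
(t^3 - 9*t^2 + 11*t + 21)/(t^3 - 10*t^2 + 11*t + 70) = (t^2 - 2*t - 3)/(t^2 - 3*t - 10)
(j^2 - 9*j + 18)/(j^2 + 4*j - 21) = (j - 6)/(j + 7)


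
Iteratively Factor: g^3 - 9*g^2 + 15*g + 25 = (g + 1)*(g^2 - 10*g + 25) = (g - 5)*(g + 1)*(g - 5)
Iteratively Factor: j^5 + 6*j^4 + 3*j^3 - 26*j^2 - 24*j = (j + 3)*(j^4 + 3*j^3 - 6*j^2 - 8*j) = (j + 3)*(j + 4)*(j^3 - j^2 - 2*j) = j*(j + 3)*(j + 4)*(j^2 - j - 2) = j*(j + 1)*(j + 3)*(j + 4)*(j - 2)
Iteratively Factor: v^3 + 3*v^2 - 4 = (v + 2)*(v^2 + v - 2) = (v + 2)^2*(v - 1)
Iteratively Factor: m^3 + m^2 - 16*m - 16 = (m + 4)*(m^2 - 3*m - 4) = (m - 4)*(m + 4)*(m + 1)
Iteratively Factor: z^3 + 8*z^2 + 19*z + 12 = (z + 3)*(z^2 + 5*z + 4) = (z + 1)*(z + 3)*(z + 4)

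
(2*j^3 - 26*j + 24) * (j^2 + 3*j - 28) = 2*j^5 + 6*j^4 - 82*j^3 - 54*j^2 + 800*j - 672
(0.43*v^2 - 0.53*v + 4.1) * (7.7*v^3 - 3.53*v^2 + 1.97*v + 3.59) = 3.311*v^5 - 5.5989*v^4 + 34.288*v^3 - 13.9734*v^2 + 6.1743*v + 14.719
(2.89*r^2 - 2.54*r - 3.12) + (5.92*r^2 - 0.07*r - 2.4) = 8.81*r^2 - 2.61*r - 5.52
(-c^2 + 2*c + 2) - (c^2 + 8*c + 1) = -2*c^2 - 6*c + 1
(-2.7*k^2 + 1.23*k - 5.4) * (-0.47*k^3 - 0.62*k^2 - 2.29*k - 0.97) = 1.269*k^5 + 1.0959*k^4 + 7.9584*k^3 + 3.1503*k^2 + 11.1729*k + 5.238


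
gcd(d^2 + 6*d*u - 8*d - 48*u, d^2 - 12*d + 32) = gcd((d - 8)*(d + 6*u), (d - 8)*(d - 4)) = d - 8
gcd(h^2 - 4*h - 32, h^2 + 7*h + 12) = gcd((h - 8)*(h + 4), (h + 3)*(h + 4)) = h + 4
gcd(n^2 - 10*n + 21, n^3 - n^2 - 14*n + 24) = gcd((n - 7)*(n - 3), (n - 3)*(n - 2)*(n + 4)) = n - 3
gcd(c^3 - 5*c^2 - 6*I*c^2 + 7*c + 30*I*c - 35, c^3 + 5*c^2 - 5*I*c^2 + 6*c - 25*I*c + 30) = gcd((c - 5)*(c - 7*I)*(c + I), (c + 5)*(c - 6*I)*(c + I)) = c + I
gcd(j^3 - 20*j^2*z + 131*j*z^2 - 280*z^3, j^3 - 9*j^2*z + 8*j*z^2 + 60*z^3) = -j + 5*z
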